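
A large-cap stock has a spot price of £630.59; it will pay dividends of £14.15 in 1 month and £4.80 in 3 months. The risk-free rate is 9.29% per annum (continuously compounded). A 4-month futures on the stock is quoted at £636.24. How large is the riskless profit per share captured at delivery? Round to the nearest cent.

PV(dividends) I = 14.15·e^(−0.0929·1/12) + 4.80·e^(−0.0929·3/12) = 18.7307
Fair futures F* = (S − I)·e^(rT) = (630.59 − 18.7307)·e^0.030967 = 611.8593 × 1.031451 = 631.1029
Market £636.24 > fair 631.1029: forward overpriced → cash-and-carry (borrow at r, buy the stock and collect the dividends, short the forward).
Profit at T = |F_mkt − F*| = |636.24 − 631.1029| = £5.14 per share

£5.14 per share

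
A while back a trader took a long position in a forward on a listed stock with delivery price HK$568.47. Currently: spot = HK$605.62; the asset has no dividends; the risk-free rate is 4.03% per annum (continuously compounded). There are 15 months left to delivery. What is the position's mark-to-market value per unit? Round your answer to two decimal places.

HK$65.08

Current fair forward for the remaining 15 months: F = S·e^(r·T), r = 0.0403
F = 605.62 · e^(0.0403 × 15/12) = 605.62 × 1.051665 = 636.9094
Value of long forward = (F − K)·e^(−rT) = (636.9094 − 568.47) · e^(−0.0403·15/12)
= 68.4394 × 0.950873 = 65.08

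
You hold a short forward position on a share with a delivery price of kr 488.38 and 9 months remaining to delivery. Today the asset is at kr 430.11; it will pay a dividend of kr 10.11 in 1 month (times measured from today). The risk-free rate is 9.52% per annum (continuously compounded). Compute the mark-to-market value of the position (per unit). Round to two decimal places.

kr 34.65

PV(remaining dividends) I = 10.11·e^(−0.0952·1/12) = 10.0301
Current forward F = (S − I)·e^(rT) = (430.11 − 10.0301)·e^(0.0952·9/12) = 420.0799 × 1.074011 = 451.1704
Value (long) = (F − K)·e^(−rT) = (451.1704 − 488.38) × 0.931089 = -34.6454
Short position value = −(long value) = kr 34.65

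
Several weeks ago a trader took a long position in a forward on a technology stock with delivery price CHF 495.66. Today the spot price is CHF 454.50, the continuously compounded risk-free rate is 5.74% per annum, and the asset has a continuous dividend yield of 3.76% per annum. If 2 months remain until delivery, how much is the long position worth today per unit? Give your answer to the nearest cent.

-CHF 39.28

Current fair forward for the remaining 2 months: F = S·e^((r − q)·T), (r − q) = 0.0574 − 0.0376 = 0.0198
F = 454.50 · e^(0.0198 × 2/12) = 454.50 × 1.003305 = 456.0021
Value of long forward = (F − K)·e^(−rT) = (456.0021 − 495.66) · e^(−0.0574·2/12)
= -39.6579 × 0.990479 = -39.28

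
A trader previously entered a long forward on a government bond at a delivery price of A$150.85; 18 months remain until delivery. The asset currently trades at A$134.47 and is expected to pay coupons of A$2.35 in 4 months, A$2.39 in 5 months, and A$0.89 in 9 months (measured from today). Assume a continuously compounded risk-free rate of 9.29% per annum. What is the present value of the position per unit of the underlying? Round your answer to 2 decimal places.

-A$2.17

PV(remaining coupons) I = 2.35·e^(−0.0929·4/12) + 2.39·e^(−0.0929·5/12) + 0.89·e^(−0.0929·9/12) = 5.4077
Current forward F = (S − I)·e^(rT) = (134.47 − 5.4077)·e^(0.0929·18/12) = 129.0623 × 1.149526 = 148.3605
Value (long) = (F − K)·e^(−rT) = (148.3605 − 150.85) × 0.869924 = -2.1657
Value = -A$2.17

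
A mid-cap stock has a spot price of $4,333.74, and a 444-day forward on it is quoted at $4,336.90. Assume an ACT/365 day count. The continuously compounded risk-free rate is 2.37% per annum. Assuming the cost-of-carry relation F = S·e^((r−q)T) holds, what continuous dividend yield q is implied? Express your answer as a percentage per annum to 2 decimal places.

From F = S·e^((r−q)T): (r − q) = ln(F/S)/T
ln(4336.90/4333.74) = ln(1.000729) = 0.000729
(r − q) = 0.000729 / (444/365) = 0.000599
q = r − ln(F/S)/T = 0.0237 − 0.000599 = 0.023101
q = 2.31%

2.31%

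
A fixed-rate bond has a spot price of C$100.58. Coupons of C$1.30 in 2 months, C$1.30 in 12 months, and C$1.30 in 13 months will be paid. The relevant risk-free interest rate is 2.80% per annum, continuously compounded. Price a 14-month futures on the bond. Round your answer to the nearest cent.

PV(coupons) I = 1.30·e^(−0.0280·2/12) + 1.30·e^(−0.0280·12/12) + 1.30·e^(−0.0280·13/12)
I = 1.2939 + 1.2641 + 1.2612 = 3.8192
F = (S − I)·e^(rT) = (100.58 − 3.8192) · e^(0.0280·14/12)
= 96.7608 · e^0.032667 = 96.7608 × 1.033206 = C$99.97

C$99.97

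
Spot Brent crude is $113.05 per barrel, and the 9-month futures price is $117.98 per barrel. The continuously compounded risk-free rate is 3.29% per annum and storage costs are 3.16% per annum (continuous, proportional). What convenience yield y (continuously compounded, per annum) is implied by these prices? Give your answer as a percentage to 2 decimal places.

F = S·e^((r+u−y)T) ⇒ (r+u−y) = ln(F/S)/T
ln(117.98/113.05) = 0.042685; /T ⇒ 0.056913
y = r + u − ln(F/S)/T = 0.0329 + 0.0316 − 0.056913 = 0.007587
y = 0.76%

0.76%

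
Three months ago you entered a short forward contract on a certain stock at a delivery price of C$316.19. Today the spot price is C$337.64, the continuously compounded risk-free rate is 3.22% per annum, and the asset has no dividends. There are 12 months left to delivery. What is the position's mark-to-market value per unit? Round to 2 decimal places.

Current fair forward for the remaining 12 months: F = S·e^(r·T), r = 0.0322
F = 337.64 · e^(0.0322 × 12/12) = 337.64 × 1.032724 = 348.6889
Value of long forward = (F − K)·e^(−rT) = (348.6889 − 316.19) · e^(−0.0322·12/12)
= 32.4989 × 0.968313 = 31.47
Short position value = −(long value) = -C$31.47

-C$31.47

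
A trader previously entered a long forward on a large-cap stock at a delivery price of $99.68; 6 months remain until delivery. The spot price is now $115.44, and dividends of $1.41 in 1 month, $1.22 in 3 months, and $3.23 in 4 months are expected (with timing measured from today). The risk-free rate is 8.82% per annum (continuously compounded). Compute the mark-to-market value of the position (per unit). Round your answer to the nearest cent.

PV(remaining dividends) I = 1.41·e^(−0.0882·1/12) + 1.22·e^(−0.0882·3/12) + 3.23·e^(−0.0882·4/12) = 5.7295
Current forward F = (S − I)·e^(rT) = (115.44 − 5.7295)·e^(0.0882·6/12) = 109.7105 × 1.045087 = 114.6570
Value (long) = (F − K)·e^(−rT) = (114.6570 − 99.68) × 0.956858 = 14.3309
Value = $14.33

$14.33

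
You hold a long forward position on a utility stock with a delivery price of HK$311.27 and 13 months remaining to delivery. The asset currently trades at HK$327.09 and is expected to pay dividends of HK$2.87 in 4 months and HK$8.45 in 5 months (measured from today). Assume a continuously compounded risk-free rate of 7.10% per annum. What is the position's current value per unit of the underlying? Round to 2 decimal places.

PV(remaining dividends) I = 2.87·e^(−0.0710·4/12) + 8.45·e^(−0.0710·5/12) = 11.0066
Current forward F = (S − I)·e^(rT) = (327.09 − 11.0066)·e^(0.0710·13/12) = 316.0834 × 1.079952 = 341.3549
Value (long) = (F − K)·e^(−rT) = (341.3549 − 311.27) × 0.925967 = 27.8576
Value = HK$27.86

HK$27.86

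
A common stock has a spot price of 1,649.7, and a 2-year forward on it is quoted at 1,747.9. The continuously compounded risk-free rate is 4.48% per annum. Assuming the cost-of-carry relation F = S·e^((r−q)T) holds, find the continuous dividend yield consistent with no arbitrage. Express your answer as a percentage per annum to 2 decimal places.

1.59%

From F = S·e^((r−q)T): (r − q) = ln(F/S)/T
ln(1747.9/1649.7) = ln(1.059526) = 0.057822
(r − q) = 0.057822 / (2) = 0.028911
q = r − ln(F/S)/T = 0.0448 − 0.028911 = 0.015889
q = 1.59%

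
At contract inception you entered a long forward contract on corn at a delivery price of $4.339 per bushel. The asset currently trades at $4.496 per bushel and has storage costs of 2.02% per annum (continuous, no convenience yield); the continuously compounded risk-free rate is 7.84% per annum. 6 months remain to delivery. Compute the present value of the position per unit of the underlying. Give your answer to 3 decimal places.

$0.369 per bushel

Current fair forward for the remaining 6 months: F = S·e^((r + u)·T), (r + u) = 0.0784 + 0.0202 = 0.0986
F = 4.496 · e^(0.0986 × 6/12) = 4.496 × 1.050535 = 4.7232
Value of long forward = (F − K)·e^(−rT) = (4.7232 − 4.339) · e^(−0.0784·6/12)
= 0.3842 × 0.961558 = 0.369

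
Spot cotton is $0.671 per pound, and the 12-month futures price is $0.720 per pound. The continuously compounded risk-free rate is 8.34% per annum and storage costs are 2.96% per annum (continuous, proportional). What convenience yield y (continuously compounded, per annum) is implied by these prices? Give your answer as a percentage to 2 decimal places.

F = S·e^((r+u−y)T) ⇒ (r+u−y) = ln(F/S)/T
ln(0.720/0.671) = 0.070482; /T ⇒ 0.070482
y = r + u − ln(F/S)/T = 0.0834 + 0.0296 − 0.070482 = 0.042518
y = 4.25%

4.25%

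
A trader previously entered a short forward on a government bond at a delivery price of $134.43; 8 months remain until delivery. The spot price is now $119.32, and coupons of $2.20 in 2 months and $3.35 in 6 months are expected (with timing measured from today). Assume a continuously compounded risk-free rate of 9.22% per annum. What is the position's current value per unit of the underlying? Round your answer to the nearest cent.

PV(remaining coupons) I = 2.20·e^(−0.0922·2/12) + 3.35·e^(−0.0922·6/12) = 5.3655
Current forward F = (S − I)·e^(rT) = (119.32 − 5.3655)·e^(0.0922·8/12) = 113.9545 × 1.063395 = 121.1786
Value (long) = (F − K)·e^(−rT) = (121.1786 − 134.43) × 0.940384 = -12.4614
Short position value = −(long value) = $12.46

$12.46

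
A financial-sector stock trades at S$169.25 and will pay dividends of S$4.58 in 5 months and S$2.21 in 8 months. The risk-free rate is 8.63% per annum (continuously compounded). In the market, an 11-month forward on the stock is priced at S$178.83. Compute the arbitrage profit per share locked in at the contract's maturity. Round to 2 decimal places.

PV(dividends) I = 4.58·e^(−0.0863·5/12) + 2.21·e^(−0.0863·8/12) = 6.5047
Fair forward F* = (S − I)·e^(rT) = (169.25 − 6.5047)·e^0.079108 = 162.7453 × 1.082321 = 176.1427
Market S$178.83 > fair 176.1427: forward overpriced → cash-and-carry (borrow at r, buy the stock and collect the dividends, short the forward).
Profit at T = |F_mkt − F*| = |178.83 − 176.1427| = S$2.69 per share

S$2.69 per share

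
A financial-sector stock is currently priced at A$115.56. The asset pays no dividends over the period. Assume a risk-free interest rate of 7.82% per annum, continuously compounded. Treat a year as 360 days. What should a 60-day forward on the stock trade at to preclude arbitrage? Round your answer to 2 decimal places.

A$117.08

F = S·e^(rT) = 115.56 · e^(0.0782 × 60/360)
= 115.56 · e^0.013033 = 115.56 × 1.013118
F = A$117.08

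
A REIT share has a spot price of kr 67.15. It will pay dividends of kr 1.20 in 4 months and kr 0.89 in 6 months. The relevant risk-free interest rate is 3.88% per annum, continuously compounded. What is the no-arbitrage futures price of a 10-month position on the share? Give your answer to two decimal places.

PV(dividends) I = 1.20·e^(−0.0388·4/12) + 0.89·e^(−0.0388·6/12)
I = 1.1846 + 0.8729 = 2.0575
F = (S − I)·e^(rT) = (67.15 − 2.0575) · e^(0.0388·10/12)
= 65.0925 · e^0.032333 = 65.0925 × 1.032861 = kr 67.23

kr 67.23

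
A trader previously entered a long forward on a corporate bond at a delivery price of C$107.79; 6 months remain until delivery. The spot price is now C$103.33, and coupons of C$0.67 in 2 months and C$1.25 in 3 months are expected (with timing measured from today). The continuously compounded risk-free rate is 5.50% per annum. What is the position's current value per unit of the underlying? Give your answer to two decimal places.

PV(remaining coupons) I = 0.67·e^(−0.0550·2/12) + 1.25·e^(−0.0550·3/12) = 1.8968
Current forward F = (S − I)·e^(rT) = (103.33 − 1.8968)·e^(0.0550·6/12) = 101.4332 × 1.027882 = 104.2614
Value (long) = (F − K)·e^(−rT) = (104.2614 − 107.79) × 0.972875 = -3.4329
Value = -C$3.43

-C$3.43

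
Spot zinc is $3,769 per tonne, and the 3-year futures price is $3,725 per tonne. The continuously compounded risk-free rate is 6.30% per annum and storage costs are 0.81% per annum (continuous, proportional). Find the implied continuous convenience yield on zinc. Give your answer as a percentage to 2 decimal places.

F = S·e^((r+u−y)T) ⇒ (r+u−y) = ln(F/S)/T
ln(3725/3769) = -0.011743; /T ⇒ -0.003914
y = r + u − ln(F/S)/T = 0.0630 + 0.0081 + 0.003914 = 0.075014
y = 7.50%

7.50%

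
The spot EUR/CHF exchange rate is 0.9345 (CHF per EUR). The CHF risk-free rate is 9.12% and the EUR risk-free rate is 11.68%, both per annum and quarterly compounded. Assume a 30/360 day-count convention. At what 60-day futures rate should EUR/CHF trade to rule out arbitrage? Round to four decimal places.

By covered interest parity, F = S · (1+r_CHF/4)^(4T) / (1+r_EUR/4)^(4T)
= 0.9345 × 1.015143 / 1.019373 = 0.9345 × 0.995850
F = 0.9306 CHF per EUR

0.9306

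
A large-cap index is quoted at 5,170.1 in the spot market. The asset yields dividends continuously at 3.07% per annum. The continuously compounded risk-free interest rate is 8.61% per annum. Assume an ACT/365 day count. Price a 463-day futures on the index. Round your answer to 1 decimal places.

5,546.5

F = S·e^((r − q)T) = 5170.1 · e^((0.0861 − 0.0307) × 463/365)
= 5170.1 · e^0.070275 = 5170.1 × 1.072803
F = 5,546.5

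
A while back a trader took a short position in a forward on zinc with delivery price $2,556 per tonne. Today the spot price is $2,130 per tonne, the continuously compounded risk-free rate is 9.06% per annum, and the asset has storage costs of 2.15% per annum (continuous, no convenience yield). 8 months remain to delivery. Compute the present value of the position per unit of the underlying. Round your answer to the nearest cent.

Current fair forward for the remaining 8 months: F = S·e^((r + u)·T), (r + u) = 0.0906 + 0.0215 = 0.1121
F = 2130 · e^(0.1121 × 8/12) = 2130 × 1.07759675 = 2295.2811
Value of long forward = (F − K)·e^(−rT) = (2295.2811 − 2556) · e^(−0.0906·8/12)
= -260.7189 × 0.94138790 = -245.44
Short position value = −(long value) = $245.44

$245.44 per tonne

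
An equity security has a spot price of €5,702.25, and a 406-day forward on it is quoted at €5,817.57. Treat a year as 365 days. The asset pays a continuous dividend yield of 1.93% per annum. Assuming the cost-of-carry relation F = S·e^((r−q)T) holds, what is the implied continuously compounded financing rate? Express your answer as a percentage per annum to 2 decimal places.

From F = S·e^((r−q)T): (r − q) = ln(F/S)/T
ln(5817.57/5702.25) = ln(1.020224) = 0.020022
(r − q) = 0.020022 / (406/365) = 0.018000
r = ln(F/S)/T + q = 0.018000 + 0.0193 = 0.037300
r = 3.73%

3.73%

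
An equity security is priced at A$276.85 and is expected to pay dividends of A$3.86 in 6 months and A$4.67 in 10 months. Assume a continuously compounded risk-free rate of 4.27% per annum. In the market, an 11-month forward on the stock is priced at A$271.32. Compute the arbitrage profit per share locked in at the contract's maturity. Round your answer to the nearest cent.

A$7.97 per share

PV(dividends) I = 3.86·e^(−0.0427·6/12) + 4.67·e^(−0.0427·10/12) = 8.2852
Fair forward F* = (S − I)·e^(rT) = (276.85 − 8.2852)·e^0.039142 = 268.5648 × 1.039918 = 279.2854
Market A$271.32 < fair 279.2854: forward underpriced → reverse cash-and-carry (short the stock, invest proceeds at r, pay the dividends, go long the forward).
Profit at T = |F_mkt − F*| = |271.32 − 279.2854| = A$7.97 per share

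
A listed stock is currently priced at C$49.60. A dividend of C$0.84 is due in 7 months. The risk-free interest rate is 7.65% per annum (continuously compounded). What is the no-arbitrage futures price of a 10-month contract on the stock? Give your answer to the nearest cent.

PV(dividends) I = 0.84·e^(−0.0765·7/12)
I = 0.8033
F = (S − I)·e^(rT) = (49.60 − 0.8033) · e^(0.0765·10/12)
= 48.7967 · e^0.063750 = 48.7967 × 1.065826 = C$52.01

C$52.01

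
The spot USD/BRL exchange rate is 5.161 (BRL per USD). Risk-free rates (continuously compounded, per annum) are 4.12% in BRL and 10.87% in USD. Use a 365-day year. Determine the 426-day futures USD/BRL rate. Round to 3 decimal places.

4.770

F = S·e^((r_BRL − r_USD)T) = 5.161 · e^((0.0412 − 0.1087) × 426/365)
= 5.161 · e^-0.078781 = 5.161 × 0.924242
F = 4.770 BRL per USD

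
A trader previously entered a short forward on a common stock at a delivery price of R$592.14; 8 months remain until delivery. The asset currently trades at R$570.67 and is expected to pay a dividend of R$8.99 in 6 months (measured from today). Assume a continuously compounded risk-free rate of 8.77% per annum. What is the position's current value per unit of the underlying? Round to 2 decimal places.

PV(remaining dividends) I = 8.99·e^(−0.0877·6/12) = 8.6043
Current forward F = (S − I)·e^(rT) = (570.67 − 8.6043)·e^(0.0877·8/12) = 562.0657 × 1.060210 = 595.9077
Value (long) = (F − K)·e^(−rT) = (595.9077 − 592.14) × 0.943210 = 3.5537
Short position value = −(long value) = -R$3.55

-R$3.55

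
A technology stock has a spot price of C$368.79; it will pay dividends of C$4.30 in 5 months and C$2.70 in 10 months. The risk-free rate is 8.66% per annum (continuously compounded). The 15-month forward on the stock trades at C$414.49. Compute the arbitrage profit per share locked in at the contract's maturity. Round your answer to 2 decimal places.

C$10.96 per share

PV(dividends) I = 4.30·e^(−0.0866·5/12) + 2.70·e^(−0.0866·10/12) = 6.6596
Fair forward F* = (S − I)·e^(rT) = (368.79 − 6.6596)·e^0.108250 = 362.1304 × 1.114326 = 403.5313
Market C$414.49 > fair 403.5313: forward overpriced → cash-and-carry (borrow at r, buy the stock and collect the dividends, short the forward).
Profit at T = |F_mkt − F*| = |414.49 − 403.5313| = C$10.96 per share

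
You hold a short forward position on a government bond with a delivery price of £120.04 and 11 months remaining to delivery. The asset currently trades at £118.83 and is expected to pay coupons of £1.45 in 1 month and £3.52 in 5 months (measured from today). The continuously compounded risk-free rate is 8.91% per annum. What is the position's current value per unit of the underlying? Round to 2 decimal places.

-£3.37

PV(remaining coupons) I = 1.45·e^(−0.0891·1/12) + 3.52·e^(−0.0891·5/12) = 4.8310
Current forward F = (S − I)·e^(rT) = (118.83 − 4.8310)·e^(0.0891·11/12) = 113.9990 × 1.085103 = 123.7007
Value (long) = (F − K)·e^(−rT) = (123.7007 − 120.04) × 0.921571 = 3.3736
Short position value = −(long value) = -£3.37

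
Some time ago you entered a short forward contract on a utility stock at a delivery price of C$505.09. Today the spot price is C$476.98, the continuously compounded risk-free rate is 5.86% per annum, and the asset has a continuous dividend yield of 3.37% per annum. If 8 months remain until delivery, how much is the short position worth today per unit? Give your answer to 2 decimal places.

Current fair forward for the remaining 8 months: F = S·e^((r − q)·T), (r − q) = 0.0586 − 0.0337 = 0.0249
F = 476.98 · e^(0.0249 × 8/12) = 476.98 × 1.016739 = 484.9642
Value of long forward = (F − K)·e^(−rT) = (484.9642 − 505.09) · e^(−0.0586·8/12)
= -20.1258 × 0.961687 = -19.35
Short position value = −(long value) = C$19.35

C$19.35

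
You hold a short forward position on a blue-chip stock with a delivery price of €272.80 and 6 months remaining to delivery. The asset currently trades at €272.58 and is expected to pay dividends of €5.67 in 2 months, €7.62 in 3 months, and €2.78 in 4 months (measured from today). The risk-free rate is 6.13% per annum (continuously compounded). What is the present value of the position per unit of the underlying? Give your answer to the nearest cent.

PV(remaining dividends) I = 5.67·e^(−0.0613·2/12) + 7.62·e^(−0.0613·3/12) + 2.78·e^(−0.0613·4/12) = 15.8403
Current forward F = (S − I)·e^(rT) = (272.58 − 15.8403)·e^(0.0613·6/12) = 256.7397 × 1.031125 = 264.7307
Value (long) = (F − K)·e^(−rT) = (264.7307 − 272.80) × 0.969815 = -7.8257
Short position value = −(long value) = €7.83

€7.83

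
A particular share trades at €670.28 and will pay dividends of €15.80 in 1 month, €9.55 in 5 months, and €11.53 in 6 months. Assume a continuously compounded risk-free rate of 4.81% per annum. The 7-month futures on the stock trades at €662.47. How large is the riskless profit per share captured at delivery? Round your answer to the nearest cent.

€10.50 per share

PV(dividends) I = 15.80·e^(−0.0481·1/12) + 9.55·e^(−0.0481·5/12) + 11.53·e^(−0.0481·6/12) = 36.3533
Fair futures F* = (S − I)·e^(rT) = (670.28 − 36.3533)·e^0.028058 = 633.9267 × 1.028455 = 651.9651
Market €662.47 > fair 651.9651: forward overpriced → cash-and-carry (borrow at r, buy the stock and collect the dividends, short the forward).
Profit at T = |F_mkt − F*| = |662.47 − 651.9651| = €10.50 per share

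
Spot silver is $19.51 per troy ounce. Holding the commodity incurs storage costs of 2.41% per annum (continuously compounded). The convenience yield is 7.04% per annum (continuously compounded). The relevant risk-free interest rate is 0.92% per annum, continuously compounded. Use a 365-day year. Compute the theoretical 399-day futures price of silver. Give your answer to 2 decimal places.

Net carry = r + u − y = 0.0092 + 0.0241 − 0.0704 = -0.0371
F = S·e^((r+u−y)T) = 19.51 · e^(-0.0371 × 399/365) = 19.51 · e^-0.040556
= 19.51 × 0.960255 = $18.73 per troy ounce

$18.73 per troy ounce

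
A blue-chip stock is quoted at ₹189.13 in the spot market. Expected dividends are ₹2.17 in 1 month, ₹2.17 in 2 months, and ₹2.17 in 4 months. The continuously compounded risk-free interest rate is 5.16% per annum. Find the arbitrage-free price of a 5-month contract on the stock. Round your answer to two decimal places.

PV(dividends) I = 2.17·e^(−0.0516·1/12) + 2.17·e^(−0.0516·2/12) + 2.17·e^(−0.0516·4/12)
I = 2.1607 + 2.1514 + 2.1330 = 6.4451
F = (S − I)·e^(rT) = (189.13 − 6.4451) · e^(0.0516·5/12)
= 182.6849 · e^0.021500 = 182.6849 × 1.021733 = ₹186.66

₹186.66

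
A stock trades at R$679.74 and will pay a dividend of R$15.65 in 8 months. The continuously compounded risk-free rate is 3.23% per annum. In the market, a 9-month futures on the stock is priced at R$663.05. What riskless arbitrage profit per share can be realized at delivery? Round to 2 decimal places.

PV(dividends) I = 15.65·e^(−0.0323·8/12) = 15.3166
Fair futures F* = (S − I)·e^(rT) = (679.74 − 15.3166)·e^0.024225 = 664.4234 × 1.024521 = 680.7157
Market R$663.05 < fair 680.7157: forward underpriced → reverse cash-and-carry (short the stock, invest proceeds at r, pay the dividends, go long the forward).
Profit at T = |F_mkt − F*| = |663.05 − 680.7157| = R$17.67 per share

R$17.67 per share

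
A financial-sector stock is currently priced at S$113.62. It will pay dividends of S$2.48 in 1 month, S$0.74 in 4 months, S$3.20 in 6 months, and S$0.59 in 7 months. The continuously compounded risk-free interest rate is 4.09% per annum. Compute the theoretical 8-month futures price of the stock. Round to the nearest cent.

PV(dividends) I = 2.48·e^(−0.0409·1/12) + 0.74·e^(−0.0409·4/12) + 3.20·e^(−0.0409·6/12) + 0.59·e^(−0.0409·7/12)
I = 2.4716 + 0.7300 + 3.1352 + 0.5761 = 6.9129
F = (S − I)·e^(rT) = (113.62 − 6.9129) · e^(0.0409·8/12)
= 106.7071 · e^0.027267 = 106.7071 × 1.027642 = S$109.66

S$109.66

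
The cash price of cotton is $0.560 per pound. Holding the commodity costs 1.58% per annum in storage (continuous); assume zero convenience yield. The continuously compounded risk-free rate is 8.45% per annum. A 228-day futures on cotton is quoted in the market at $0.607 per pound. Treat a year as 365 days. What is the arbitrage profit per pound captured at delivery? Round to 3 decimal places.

$0.011 per pound

Fair futures: F* = S·e^(carry·T), with carry = (r + u) = 0.0845 + 0.0158 = 0.1003
F* = 0.560 · e^(0.1003 × 228/365) = 0.560 · e^0.062653 = 0.560 × 1.064657 = $0.5962
Market $0.607 > fair $0.5962: forward overpriced → cash-and-carry (buy spot, short the forward).
At maturity, profit = |F_mkt − F*| = |0.607 − 0.5962| = $0.011 per pound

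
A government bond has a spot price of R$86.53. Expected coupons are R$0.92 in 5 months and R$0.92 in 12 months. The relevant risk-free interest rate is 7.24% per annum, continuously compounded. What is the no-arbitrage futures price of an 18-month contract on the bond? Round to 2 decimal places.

PV(coupons) I = 0.92·e^(−0.0724·5/12) + 0.92·e^(−0.0724·12/12)
I = 0.8927 + 0.8557 = 1.7484
F = (S − I)·e^(rT) = (86.53 − 1.7484) · e^(0.0724·18/12)
= 84.7816 · e^0.108600 = 84.7816 × 1.114716 = R$94.51

R$94.51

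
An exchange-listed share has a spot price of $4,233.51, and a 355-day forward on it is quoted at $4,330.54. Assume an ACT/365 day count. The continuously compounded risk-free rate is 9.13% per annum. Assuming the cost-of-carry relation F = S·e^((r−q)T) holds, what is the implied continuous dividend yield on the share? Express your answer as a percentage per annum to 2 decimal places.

From F = S·e^((r−q)T): (r − q) = ln(F/S)/T
ln(4330.54/4233.51) = ln(1.022920) = 0.022661
(r − q) = 0.022661 / (355/365) = 0.023299
q = r − ln(F/S)/T = 0.0913 − 0.023299 = 0.068001
q = 6.80%

6.80%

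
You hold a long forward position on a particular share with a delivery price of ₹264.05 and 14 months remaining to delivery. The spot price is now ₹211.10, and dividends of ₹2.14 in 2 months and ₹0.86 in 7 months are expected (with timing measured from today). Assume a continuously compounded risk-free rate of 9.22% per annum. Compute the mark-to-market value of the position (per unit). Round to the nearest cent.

-₹28.94

PV(remaining dividends) I = 2.14·e^(−0.0922·2/12) + 0.86·e^(−0.0922·7/12) = 2.9223
Current forward F = (S − I)·e^(rT) = (211.10 − 2.9223)·e^(0.0922·14/12) = 208.1777 × 1.113565 = 231.8194
Value (long) = (F − K)·e^(−rT) = (231.8194 − 264.05) × 0.898017 = -28.9436
Value = -₹28.94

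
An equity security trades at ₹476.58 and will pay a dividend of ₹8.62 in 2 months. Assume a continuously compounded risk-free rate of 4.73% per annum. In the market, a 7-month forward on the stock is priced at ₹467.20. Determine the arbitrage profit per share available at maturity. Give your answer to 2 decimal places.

₹13.92 per share

PV(dividends) I = 8.62·e^(−0.0473·2/12) = 8.5523
Fair forward F* = (S − I)·e^(rT) = (476.58 − 8.5523)·e^0.027592 = 468.0277 × 1.027976 = 481.1212
Market ₹467.20 < fair 481.1212: forward underpriced → reverse cash-and-carry (short the stock, invest proceeds at r, pay the dividends, go long the forward).
Profit at T = |F_mkt − F*| = |467.20 − 481.1212| = ₹13.92 per share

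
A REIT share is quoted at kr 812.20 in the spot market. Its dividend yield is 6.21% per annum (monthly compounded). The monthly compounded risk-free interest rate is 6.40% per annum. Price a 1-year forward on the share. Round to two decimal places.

kr 813.74

F = S · (1+r/12)^(12T) / (1+q/12)^(12T)
= 812.20 × 1.065911 / 1.063898 = 812.20 × 1.001892
F = kr 813.74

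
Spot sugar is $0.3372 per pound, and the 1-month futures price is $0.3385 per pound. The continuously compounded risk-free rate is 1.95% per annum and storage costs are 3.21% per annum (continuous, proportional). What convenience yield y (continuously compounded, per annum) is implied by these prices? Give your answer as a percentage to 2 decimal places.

0.54%

F = S·e^((r+u−y)T) ⇒ (r+u−y) = ln(F/S)/T
ln(0.3385/0.3372) = 0.003848; /T ⇒ 0.046176
y = r + u − ln(F/S)/T = 0.0195 + 0.0321 − 0.046176 = 0.005424
y = 0.54%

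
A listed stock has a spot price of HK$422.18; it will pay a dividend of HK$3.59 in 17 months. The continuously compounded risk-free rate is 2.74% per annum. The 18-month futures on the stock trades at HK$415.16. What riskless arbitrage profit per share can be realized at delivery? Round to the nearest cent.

HK$21.13 per share

PV(dividends) I = 3.59·e^(−0.0274·17/12) = 3.4533
Fair futures F* = (S − I)·e^(rT) = (422.18 − 3.4533)·e^0.041100 = 418.7267 × 1.041956 = 436.2948
Market HK$415.16 < fair 436.2948: forward underpriced → reverse cash-and-carry (short the stock, invest proceeds at r, pay the dividends, go long the forward).
Profit at T = |F_mkt − F*| = |415.16 − 436.2948| = HK$21.13 per share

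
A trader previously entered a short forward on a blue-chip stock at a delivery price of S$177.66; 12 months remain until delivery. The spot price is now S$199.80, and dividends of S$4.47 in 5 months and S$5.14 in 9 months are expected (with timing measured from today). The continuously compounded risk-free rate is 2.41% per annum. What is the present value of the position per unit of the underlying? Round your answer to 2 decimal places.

PV(remaining dividends) I = 4.47·e^(−0.0241·5/12) + 5.14·e^(−0.0241·9/12) = 9.4733
Current forward F = (S − I)·e^(rT) = (199.80 − 9.4733)·e^(0.0241·12/12) = 190.3267 × 1.024393 = 194.9693
Value (long) = (F − K)·e^(−rT) = (194.9693 − 177.66) × 0.976188 = 16.8971
Short position value = −(long value) = -S$16.90

-S$16.90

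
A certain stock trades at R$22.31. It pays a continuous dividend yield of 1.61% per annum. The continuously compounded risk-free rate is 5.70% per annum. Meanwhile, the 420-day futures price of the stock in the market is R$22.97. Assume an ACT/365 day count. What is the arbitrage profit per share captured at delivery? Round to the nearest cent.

R$0.42 per share

Fair futures: F* = S·e^(carry·T), with carry = (r − q) = 0.0570 − 0.0161 = 0.0409
F* = 22.31 · e^(0.0409 × 420/365) = 22.31 · e^0.047063 = 22.31 × 1.048188 = R$23.3851
Market R$22.97 < fair R$23.3851: forward underpriced → reverse cash-and-carry (short spot, go long the forward).
At maturity, profit = |F_mkt − F*| = |22.97 − 23.3851| = R$0.42 per share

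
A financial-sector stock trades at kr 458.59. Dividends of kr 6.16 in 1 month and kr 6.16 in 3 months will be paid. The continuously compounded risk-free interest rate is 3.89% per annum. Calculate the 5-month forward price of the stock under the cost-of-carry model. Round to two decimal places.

PV(dividends) I = 6.16·e^(−0.0389·1/12) + 6.16·e^(−0.0389·3/12)
I = 6.1401 + 6.1004 = 12.2405
F = (S − I)·e^(rT) = (458.59 − 12.2405) · e^(0.0389·5/12)
= 446.3495 · e^0.016208 = 446.3495 × 1.016340 = kr 453.64

kr 453.64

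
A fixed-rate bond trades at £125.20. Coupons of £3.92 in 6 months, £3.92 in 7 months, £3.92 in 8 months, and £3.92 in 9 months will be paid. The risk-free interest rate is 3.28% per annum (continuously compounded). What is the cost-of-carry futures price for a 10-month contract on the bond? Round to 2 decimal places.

PV(coupons) I = 3.92·e^(−0.0328·6/12) + 3.92·e^(−0.0328·7/12) + 3.92·e^(−0.0328·8/12) + 3.92·e^(−0.0328·9/12)
I = 3.8562 + 3.8457 + 3.8352 + 3.8247 = 15.3618
F = (S − I)·e^(rT) = (125.20 − 15.3618) · e^(0.0328·10/12)
= 109.8382 · e^0.027333 = 109.8382 × 1.027710 = £112.88

£112.88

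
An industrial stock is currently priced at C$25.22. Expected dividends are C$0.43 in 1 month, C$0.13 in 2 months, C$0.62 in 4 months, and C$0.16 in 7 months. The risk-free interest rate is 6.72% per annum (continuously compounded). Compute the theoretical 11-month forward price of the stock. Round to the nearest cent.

C$25.42

PV(dividends) I = 0.43·e^(−0.0672·1/12) + 0.13·e^(−0.0672·2/12) + 0.62·e^(−0.0672·4/12) + 0.16·e^(−0.0672·7/12)
I = 0.4276 + 0.1286 + 0.6063 + 0.1538 = 1.3163
F = (S − I)·e^(rT) = (25.22 − 1.3163) · e^(0.0672·11/12)
= 23.9037 · e^0.061600 = 23.9037 × 1.063537 = C$25.42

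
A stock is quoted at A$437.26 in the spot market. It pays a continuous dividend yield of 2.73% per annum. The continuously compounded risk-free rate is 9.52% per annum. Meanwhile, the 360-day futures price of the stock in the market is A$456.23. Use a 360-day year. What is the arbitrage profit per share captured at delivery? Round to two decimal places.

A$11.75 per share

Fair futures: F* = S·e^(carry·T), with carry = (r − q) = 0.0952 − 0.0273 = 0.0679
F* = 437.26 · e^(0.0679 × 360/360) = 437.26 · e^0.067900 = 437.26 × 1.070258 = A$467.9810
Market A$456.23 < fair A$467.9810: forward underpriced → reverse cash-and-carry (short spot, go long the forward).
At maturity, profit = |F_mkt − F*| = |456.23 − 467.9810| = A$11.75 per share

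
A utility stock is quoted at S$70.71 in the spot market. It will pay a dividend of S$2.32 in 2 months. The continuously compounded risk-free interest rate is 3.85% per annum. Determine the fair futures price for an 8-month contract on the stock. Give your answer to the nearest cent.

PV(dividends) I = 2.32·e^(−0.0385·2/12)
I = 2.3052
F = (S − I)·e^(rT) = (70.71 − 2.3052) · e^(0.0385·8/12)
= 68.4048 · e^0.025667 = 68.4048 × 1.025999 = S$70.18

S$70.18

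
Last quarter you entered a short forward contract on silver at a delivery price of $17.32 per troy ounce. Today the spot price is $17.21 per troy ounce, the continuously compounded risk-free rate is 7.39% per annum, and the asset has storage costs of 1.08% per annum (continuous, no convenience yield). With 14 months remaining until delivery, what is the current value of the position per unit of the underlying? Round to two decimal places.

Current fair forward for the remaining 14 months: F = S·e^((r + u)·T), (r + u) = 0.0739 + 0.0108 = 0.0847
F = 17.21 · e^(0.0847 × 14/12) = 17.21 × 1.103864 = 18.9975
Value of long forward = (F − K)·e^(−rT) = (18.9975 − 17.32) · e^(−0.0739·14/12)
= 1.6775 × 0.917395 = 1.54
Short position value = −(long value) = -$1.54

-$1.54 per troy ounce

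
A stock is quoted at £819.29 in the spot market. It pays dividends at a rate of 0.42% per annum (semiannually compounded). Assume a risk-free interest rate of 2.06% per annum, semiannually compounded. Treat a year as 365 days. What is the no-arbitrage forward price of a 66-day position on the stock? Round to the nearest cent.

£821.71

F = S · (1+r/2)^(2T) / (1+q/2)^(2T)
= 819.29 × 1.003713 / 1.000759 = 819.29 × 1.002952
F = £821.71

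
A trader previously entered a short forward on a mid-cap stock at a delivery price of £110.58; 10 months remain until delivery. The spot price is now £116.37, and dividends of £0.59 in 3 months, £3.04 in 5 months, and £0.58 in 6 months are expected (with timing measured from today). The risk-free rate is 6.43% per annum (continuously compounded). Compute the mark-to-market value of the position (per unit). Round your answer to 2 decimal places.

-£7.46

PV(remaining dividends) I = 0.59·e^(−0.0643·3/12) + 3.04·e^(−0.0643·5/12) + 0.58·e^(−0.0643·6/12) = 4.1019
Current forward F = (S − I)·e^(rT) = (116.37 − 4.1019)·e^(0.0643·10/12) = 112.2681 × 1.055045 = 118.4479
Value (long) = (F − K)·e^(−rT) = (118.4479 − 110.58) × 0.947827 = 7.4574
Short position value = −(long value) = -£7.46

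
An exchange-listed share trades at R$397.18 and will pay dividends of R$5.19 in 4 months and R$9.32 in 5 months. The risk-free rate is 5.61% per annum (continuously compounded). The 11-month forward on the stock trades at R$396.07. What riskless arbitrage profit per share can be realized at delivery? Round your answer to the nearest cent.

R$7.12 per share

PV(dividends) I = 5.19·e^(−0.0561·4/12) + 9.32·e^(−0.0561·5/12) = 14.1985
Fair forward F* = (S − I)·e^(rT) = (397.18 − 14.1985)·e^0.051425 = 382.9815 × 1.052770 = 403.1914
Market R$396.07 < fair 403.1914: forward underpriced → reverse cash-and-carry (short the stock, invest proceeds at r, pay the dividends, go long the forward).
Profit at T = |F_mkt − F*| = |396.07 − 403.1914| = R$7.12 per share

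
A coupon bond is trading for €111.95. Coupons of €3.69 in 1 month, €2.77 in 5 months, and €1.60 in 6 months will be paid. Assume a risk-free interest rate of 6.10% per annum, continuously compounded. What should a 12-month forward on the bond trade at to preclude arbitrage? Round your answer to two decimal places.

PV(coupons) I = 3.69·e^(−0.0610·1/12) + 2.77·e^(−0.0610·5/12) + 1.60·e^(−0.0610·6/12)
I = 3.6713 + 2.7005 + 1.5519 = 7.9237
F = (S − I)·e^(rT) = (111.95 − 7.9237) · e^(0.0610·12/12)
= 104.0263 · e^0.061000 = 104.0263 × 1.062899 = €110.57

€110.57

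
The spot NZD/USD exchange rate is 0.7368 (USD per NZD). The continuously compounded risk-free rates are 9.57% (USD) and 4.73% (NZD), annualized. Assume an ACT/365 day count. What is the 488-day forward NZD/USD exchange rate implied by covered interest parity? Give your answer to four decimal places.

0.7861

F = S·e^((r_USD − r_NZD)T) = 0.7368 · e^((0.0957 − 0.0473) × 488/365)
= 0.7368 · e^0.064710 = 0.7368 × 1.066850
F = 0.7861 USD per NZD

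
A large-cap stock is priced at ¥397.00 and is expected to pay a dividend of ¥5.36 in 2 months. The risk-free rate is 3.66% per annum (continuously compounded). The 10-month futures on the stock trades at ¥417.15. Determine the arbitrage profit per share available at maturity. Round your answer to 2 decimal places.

PV(dividends) I = 5.36·e^(−0.0366·2/12) = 5.3274
Fair futures F* = (S − I)·e^(rT) = (397.00 − 5.3274)·e^0.030500 = 391.6726 × 1.030970 = 403.8027
Market ¥417.15 > fair 403.8027: forward overpriced → cash-and-carry (borrow at r, buy the stock and collect the dividends, short the forward).
Profit at T = |F_mkt − F*| = |417.15 − 403.8027| = ¥13.35 per share

¥13.35 per share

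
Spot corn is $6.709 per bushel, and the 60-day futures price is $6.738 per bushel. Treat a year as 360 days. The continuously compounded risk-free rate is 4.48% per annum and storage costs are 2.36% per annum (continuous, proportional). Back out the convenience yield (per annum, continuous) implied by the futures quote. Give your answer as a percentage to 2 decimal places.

4.25%

F = S·e^((r+u−y)T) ⇒ (r+u−y) = ln(F/S)/T
ln(6.738/6.709) = 0.004313; /T ⇒ 0.025878
y = r + u − ln(F/S)/T = 0.0448 + 0.0236 − 0.025878 = 0.042522
y = 4.25%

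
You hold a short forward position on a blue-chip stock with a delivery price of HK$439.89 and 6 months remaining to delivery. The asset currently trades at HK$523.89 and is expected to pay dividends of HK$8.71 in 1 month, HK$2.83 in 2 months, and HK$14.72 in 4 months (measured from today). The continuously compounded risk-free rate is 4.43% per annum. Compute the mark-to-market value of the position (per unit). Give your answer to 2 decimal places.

PV(remaining dividends) I = 8.71·e^(−0.0443·1/12) + 2.83·e^(−0.0443·2/12) + 14.72·e^(−0.0443·4/12) = 25.9913
Current forward F = (S − I)·e^(rT) = (523.89 − 25.9913)·e^(0.0443·6/12) = 497.8987 × 1.022397 = 509.0501
Value (long) = (F − K)·e^(−rT) = (509.0501 − 439.89) × 0.978094 = 67.6451
Short position value = −(long value) = -HK$67.65

-HK$67.65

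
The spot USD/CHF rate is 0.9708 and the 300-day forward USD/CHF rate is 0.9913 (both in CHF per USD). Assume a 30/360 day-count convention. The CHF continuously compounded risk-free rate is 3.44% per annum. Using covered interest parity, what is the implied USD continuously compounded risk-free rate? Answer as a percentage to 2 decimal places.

0.93%

F = S·e^((r_CHF − r_USD)T) ⇒ r_USD = r_CHF − ln(F/S)/T
ln(0.9913/0.9708) = 0.020897; /(300/360) = 0.025076
r_USD = 0.0344 − 0.025076 = 0.009324
r_USD = 0.93%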